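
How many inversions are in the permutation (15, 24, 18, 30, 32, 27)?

There are 3 inversions.

Out-of-order index pairs (1-indexed):
(2,3): 24 > 18
(4,6): 30 > 27
(5,6): 32 > 27
That's 3 pairs.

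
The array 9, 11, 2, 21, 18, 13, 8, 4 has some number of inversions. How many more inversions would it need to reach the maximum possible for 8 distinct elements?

12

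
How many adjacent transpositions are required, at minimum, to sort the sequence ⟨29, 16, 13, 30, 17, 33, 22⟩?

Minimum adjacent swaps = number of inversions (each swap of adjacent out-of-order elements removes one inversion and no swap can remove more).
Count inversions — for each element, later elements that are smaller:
29: 16, 13, 17, 22 → 4
16: 13 → 1
13: none → 0
30: 17, 22 → 2
17: none → 0
33: 22 → 1
22: none → 0
Total inversions: 4 + 1 + 0 + 2 + 0 + 1 + 0 = 8

8 adjacent swaps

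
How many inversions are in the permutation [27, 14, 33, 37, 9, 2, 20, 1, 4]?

Element-by-element contributions:
27 → 14, 9, 2, 20, 1, 4 → 6
14 → 9, 2, 1, 4 → 4
33 → 9, 2, 20, 1, 4 → 5
37 → 9, 2, 20, 1, 4 → 5
9 → 2, 1, 4 → 3
2 → 1 → 1
20 → 1, 4 → 2
1 → none → 0
4 → none → 0
Sum: 6 + 4 + 5 + 5 + 3 + 1 + 2 + 0 + 0 = 26

26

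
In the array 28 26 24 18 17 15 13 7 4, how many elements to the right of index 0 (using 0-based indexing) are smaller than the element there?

The element at index 0 is 28.
Elements after it: 26, 24, 18, 17, 15, 13, 7, 4
Those smaller than 28: 26, 24, 18, 17, 15, 13, 7, 4

8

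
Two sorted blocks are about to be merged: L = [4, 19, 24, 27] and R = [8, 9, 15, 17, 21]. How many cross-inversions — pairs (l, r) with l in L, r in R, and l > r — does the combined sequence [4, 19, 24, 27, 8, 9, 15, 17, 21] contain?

14

For each element r of the right run, count left-run elements greater than r:
r = 8: 19, 24, 27 → 3
r = 9: 19, 24, 27 → 3
r = 15: 19, 24, 27 → 3
r = 17: 19, 24, 27 → 3
r = 21: 24, 27 → 2
Cross-inversions: 3 + 3 + 3 + 3 + 2 = 14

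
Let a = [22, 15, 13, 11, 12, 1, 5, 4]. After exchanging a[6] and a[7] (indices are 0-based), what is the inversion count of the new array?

Inversions: 24

Positions 6 and 7 hold 5 and 4; after swapping, the array is [22, 15, 13, 11, 12, 1, 4, 5].
Count, for each position, how many later elements it exceeds:
22: 7
15: 6
13: 5
11: 3
12: 3
1: 0
4: 0
5: 0
Sum: 7 + 6 + 5 + 3 + 3 + 0 + 0 + 0 = 24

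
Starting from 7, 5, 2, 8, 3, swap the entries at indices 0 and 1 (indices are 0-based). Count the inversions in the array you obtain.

5 inversions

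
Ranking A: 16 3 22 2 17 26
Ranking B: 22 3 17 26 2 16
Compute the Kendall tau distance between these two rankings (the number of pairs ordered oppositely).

Discordant pairs: 8

Assign each item its position (1..6) in the first ordering, then rewrite the second ordering as that position sequence:
positions: 16→1, 3→2, 22→3, 2→4, 17→5, 26→6
second ordering as positions: [3, 2, 5, 6, 4, 1]
Discordant pairs = inversions in this position sequence.
3: 2, 1 → 2
2: 1 → 1
5: 4, 1 → 2
6: 4, 1 → 2
4: 1 → 1
1: 0
Total: 2 + 1 + 2 + 2 + 1 + 0 = 8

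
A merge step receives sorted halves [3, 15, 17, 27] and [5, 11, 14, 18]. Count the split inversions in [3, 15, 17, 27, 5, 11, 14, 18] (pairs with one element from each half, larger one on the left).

10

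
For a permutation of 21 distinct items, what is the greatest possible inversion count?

A reversed (strictly descending) arrangement makes every pair an inversion, giving C(21, 2) inversions.
C(21, 2) = 21·20/2 = 210

210 inversions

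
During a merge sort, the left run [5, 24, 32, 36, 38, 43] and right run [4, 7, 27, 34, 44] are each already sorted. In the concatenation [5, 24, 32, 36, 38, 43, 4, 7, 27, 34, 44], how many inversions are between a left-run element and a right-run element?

18 cross-inversions

For each element r of the right run, count left-run elements greater than r:
r = 4: 5, 24, 32, 36, 38, 43 → 6
r = 7: 24, 32, 36, 38, 43 → 5
r = 27: 32, 36, 38, 43 → 4
r = 34: 36, 38, 43 → 3
r = 44: none → 0
Cross-inversions: 6 + 5 + 4 + 3 + 0 = 18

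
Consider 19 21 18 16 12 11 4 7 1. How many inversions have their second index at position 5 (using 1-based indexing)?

4 such elements

The element at index 5 is 12.
Elements before it: 19, 21, 18, 16
Those larger than 12: 19, 21, 18, 16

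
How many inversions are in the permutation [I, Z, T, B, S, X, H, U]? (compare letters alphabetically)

14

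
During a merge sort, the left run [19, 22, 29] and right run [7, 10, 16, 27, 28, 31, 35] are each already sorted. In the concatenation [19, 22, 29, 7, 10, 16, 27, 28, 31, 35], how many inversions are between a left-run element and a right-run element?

Take each right-half value and tally the left-half values above it:
r = 7: 19, 22, 29 → 3
r = 10: 19, 22, 29 → 3
r = 16: 19, 22, 29 → 3
r = 27: 29 → 1
r = 28: 29 → 1
r = 31: none → 0
r = 35: none → 0
Cross-inversions: 3 + 3 + 3 + 1 + 1 + 0 + 0 = 11

11 split inversions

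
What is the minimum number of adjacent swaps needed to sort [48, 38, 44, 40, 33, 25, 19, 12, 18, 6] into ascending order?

Each adjacent swap fixes exactly one inversion, so the minimum swap count equals the number of inversions.
Count inversions — for each element, later elements that are smaller:
48: 38, 44, 40, 33, 25, 19, 12, 18, 6 → 9
38: 33, 25, 19, 12, 18, 6 → 6
44: 40, 33, 25, 19, 12, 18, 6 → 7
40: 33, 25, 19, 12, 18, 6 → 6
33: 25, 19, 12, 18, 6 → 5
25: 19, 12, 18, 6 → 4
19: 12, 18, 6 → 3
12: 6 → 1
18: 6 → 1
6: none → 0
Total inversions: 9 + 6 + 7 + 6 + 5 + 4 + 3 + 1 + 1 + 0 = 42

42 swaps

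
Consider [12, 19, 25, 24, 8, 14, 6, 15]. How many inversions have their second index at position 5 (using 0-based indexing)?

3 such elements

The element at index 5 is 14.
Elements before it: 12, 19, 25, 24, 8
Those larger than 14: 19, 25, 24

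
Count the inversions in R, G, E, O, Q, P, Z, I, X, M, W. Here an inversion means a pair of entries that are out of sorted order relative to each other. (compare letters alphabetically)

Count, for each position, how many later elements it exceeds:
R: 7
G: 1
E: 0
O: 2
Q: 3
P: 2
Z: 4
I: 0
X: 2
M: 0
W: 0
Sum: 7 + 1 + 0 + 2 + 3 + 2 + 4 + 0 + 2 + 0 + 0 = 21

21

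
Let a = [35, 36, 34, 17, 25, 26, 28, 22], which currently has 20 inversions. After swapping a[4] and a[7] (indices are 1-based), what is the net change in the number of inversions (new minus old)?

+5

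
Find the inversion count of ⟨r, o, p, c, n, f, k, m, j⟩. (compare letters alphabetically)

26 inversions

Element-by-element contributions:
r → o, p, c, n, f, k, m, j → 8
o → c, n, f, k, m, j → 6
p → c, n, f, k, m, j → 6
c → none → 0
n → f, k, m, j → 4
f → none → 0
k → j → 1
m → j → 1
j → none → 0
Sum: 8 + 6 + 6 + 0 + 4 + 0 + 1 + 1 + 0 = 26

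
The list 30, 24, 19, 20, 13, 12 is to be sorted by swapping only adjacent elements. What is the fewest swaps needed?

14 adjacent swaps

Minimum adjacent swaps = number of inversions (each swap of adjacent out-of-order elements removes one inversion and no swap can remove more).
Count inversions — for each element, later elements that are smaller:
30: 24, 19, 20, 13, 12 → 5
24: 19, 20, 13, 12 → 4
19: 13, 12 → 2
20: 13, 12 → 2
13: 12 → 1
12: none → 0
Total inversions: 5 + 4 + 2 + 2 + 1 + 0 = 14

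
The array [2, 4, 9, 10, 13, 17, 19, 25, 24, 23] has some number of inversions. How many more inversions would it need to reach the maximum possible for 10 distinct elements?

Maximum inversions for 10 distinct elements is C(10, 2) = 10·9/2 = 45.
Current inversions — for each element, count later smaller elements:
2: 0
4: 0
9: 0
10: 0
13: 0
17: 0
19: 0
25: 2
24: 1
23: 0
Current total: 0 + 0 + 0 + 0 + 0 + 0 + 0 + 2 + 1 + 0 = 3
Shortfall: 45 − 3 = 42

42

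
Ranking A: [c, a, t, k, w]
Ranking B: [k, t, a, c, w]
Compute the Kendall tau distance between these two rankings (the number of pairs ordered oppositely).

6 discordant pairs

Assign each item its position (1..5) in the first ordering, then rewrite the second ordering as that position sequence:
positions: c→1, a→2, t→3, k→4, w→5
second ordering as positions: [4, 3, 2, 1, 5]
Discordant pairs = inversions in this position sequence.
4: 3, 2, 1 → 3
3: 2, 1 → 2
2: 1 → 1
1: 0
5: 0
Total: 3 + 2 + 1 + 0 + 0 = 6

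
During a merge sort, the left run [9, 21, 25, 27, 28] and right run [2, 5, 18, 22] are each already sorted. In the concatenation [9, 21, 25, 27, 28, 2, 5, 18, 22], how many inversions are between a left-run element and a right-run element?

17 split inversions

Take each right-half value and tally the left-half values above it:
r = 2: 9, 21, 25, 27, 28 → 5
r = 5: 9, 21, 25, 27, 28 → 5
r = 18: 21, 25, 27, 28 → 4
r = 22: 25, 27, 28 → 3
Cross-inversions: 5 + 5 + 4 + 3 = 17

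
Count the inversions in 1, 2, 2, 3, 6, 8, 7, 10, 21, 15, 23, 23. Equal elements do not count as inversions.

Count, for each position, how many later elements it exceeds:
1: 0
2: 0
2: 0
3: 0
6: 0
8: 1
7: 0
10: 0
21: 1
15: 0
23: 0
23: 0
Sum: 0 + 0 + 0 + 0 + 0 + 1 + 0 + 0 + 1 + 0 + 0 + 0 = 2

2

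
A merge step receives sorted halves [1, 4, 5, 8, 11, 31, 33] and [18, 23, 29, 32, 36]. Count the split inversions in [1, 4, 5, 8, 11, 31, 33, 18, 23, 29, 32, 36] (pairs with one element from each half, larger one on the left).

7

For each element r of the right run, count left-run elements greater than r:
r = 18: 31, 33 → 2
r = 23: 31, 33 → 2
r = 29: 31, 33 → 2
r = 32: 33 → 1
r = 36: none → 0
Cross-inversions: 2 + 2 + 2 + 1 + 0 = 7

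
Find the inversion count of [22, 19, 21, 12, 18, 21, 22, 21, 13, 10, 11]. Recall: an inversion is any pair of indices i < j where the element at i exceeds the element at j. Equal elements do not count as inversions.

For each element, count later entries that are smaller:
22: 9
19: 5
21: 5
12: 2
18: 3
21: 3
22: 4
21: 3
13: 2
10: 0
11: 0
Sum: 9 + 5 + 5 + 2 + 3 + 3 + 4 + 3 + 2 + 0 + 0 = 36

36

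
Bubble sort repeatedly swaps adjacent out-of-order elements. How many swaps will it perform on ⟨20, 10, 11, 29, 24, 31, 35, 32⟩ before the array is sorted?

Minimum adjacent swaps = number of inversions (each swap of adjacent out-of-order elements removes one inversion and no swap can remove more).
Count inversions — for each element, later elements that are smaller:
20: 10, 11 → 2
10: none → 0
11: none → 0
29: 24 → 1
24: none → 0
31: none → 0
35: 32 → 1
32: none → 0
Total inversions: 2 + 0 + 0 + 1 + 0 + 0 + 1 + 0 = 4

4 adjacent swaps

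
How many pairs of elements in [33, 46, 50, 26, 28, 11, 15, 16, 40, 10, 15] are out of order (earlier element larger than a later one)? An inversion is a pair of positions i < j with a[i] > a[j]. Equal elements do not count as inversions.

There are 39 inversions.

Element-by-element contributions:
33 → 26, 28, 11, 15, 16, 10, 15 → 7
46 → 26, 28, 11, 15, 16, 40, 10, 15 → 8
50 → 26, 28, 11, 15, 16, 40, 10, 15 → 8
26 → 11, 15, 16, 10, 15 → 5
28 → 11, 15, 16, 10, 15 → 5
11 → 10 → 1
15 → 10 → 1
16 → 10, 15 → 2
40 → 10, 15 → 2
10 → none → 0
15 → none → 0
Sum: 7 + 8 + 8 + 5 + 5 + 1 + 1 + 2 + 2 + 0 + 0 = 39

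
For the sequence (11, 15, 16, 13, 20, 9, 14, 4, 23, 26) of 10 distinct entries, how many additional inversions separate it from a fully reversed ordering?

28

Maximum inversions for 10 distinct elements is C(10, 2) = 10·9/2 = 45.
Current inversions — for each element, count later smaller elements:
11: 2
15: 4
16: 4
13: 2
20: 3
9: 1
14: 1
4: 0
23: 0
26: 0
Current total: 2 + 4 + 4 + 2 + 3 + 1 + 1 + 0 + 0 + 0 = 17
Shortfall: 45 − 17 = 28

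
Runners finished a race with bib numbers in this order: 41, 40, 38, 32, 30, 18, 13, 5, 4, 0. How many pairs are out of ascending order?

45

Element-by-element contributions:
41: 9
40: 8
38: 7
32: 6
30: 5
18: 4
13: 3
5: 2
4: 1
0: 0
Sum: 9 + 8 + 7 + 6 + 5 + 4 + 3 + 2 + 1 + 0 = 45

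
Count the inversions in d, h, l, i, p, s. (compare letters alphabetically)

1

Inversion pairs (indices are 1-based):
(3,4): l > i
That's 1 pair.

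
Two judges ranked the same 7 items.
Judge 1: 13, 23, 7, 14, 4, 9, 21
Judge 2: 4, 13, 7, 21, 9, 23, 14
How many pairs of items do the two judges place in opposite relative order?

10 discordant pairs

Assign each item its position (1..7) in the first ordering, then rewrite the second ordering as that position sequence:
positions: 13→1, 23→2, 7→3, 14→4, 4→5, 9→6, 21→7
second ordering as positions: [5, 1, 3, 7, 6, 2, 4]
Discordant pairs = inversions in this position sequence.
5: 1, 3, 2, 4 → 4
1: 0
3: 2 → 1
7: 6, 2, 4 → 3
6: 2, 4 → 2
2: 0
4: 0
Total: 4 + 0 + 1 + 3 + 2 + 0 + 0 = 10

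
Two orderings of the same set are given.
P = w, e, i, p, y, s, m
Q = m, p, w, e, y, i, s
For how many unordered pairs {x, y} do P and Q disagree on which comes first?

10

Assign each item its position (1..7) in the first ordering, then rewrite the second ordering as that position sequence:
positions: w→1, e→2, i→3, p→4, y→5, s→6, m→7
second ordering as positions: [7, 4, 1, 2, 5, 3, 6]
Discordant pairs = inversions in this position sequence.
7: 4, 1, 2, 5, 3, 6 → 6
4: 1, 2, 3 → 3
1: 0
2: 0
5: 3 → 1
3: 0
6: 0
Total: 6 + 3 + 0 + 0 + 1 + 0 + 0 = 10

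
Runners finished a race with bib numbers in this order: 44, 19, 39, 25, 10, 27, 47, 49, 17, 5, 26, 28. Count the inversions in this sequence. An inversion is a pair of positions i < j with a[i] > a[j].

For each element, count later entries that are smaller:
44 → 19, 39, 25, 10, 27, 17, 5, 26, 28 → 9
19 → 10, 17, 5 → 3
39 → 25, 10, 27, 17, 5, 26, 28 → 7
25 → 10, 17, 5 → 3
10 → 5 → 1
27 → 17, 5, 26 → 3
47 → 17, 5, 26, 28 → 4
49 → 17, 5, 26, 28 → 4
17 → 5 → 1
5 → none → 0
26 → none → 0
28 → none → 0
Sum: 9 + 3 + 7 + 3 + 1 + 3 + 4 + 4 + 1 + 0 + 0 + 0 = 35

There are 35 inversions.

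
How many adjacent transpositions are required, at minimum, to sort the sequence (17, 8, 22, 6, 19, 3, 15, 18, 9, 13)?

25 adjacent swaps

The minimum number of adjacent swaps to sort an array equals its inversion count, since every such swap removes exactly one inversion.
Count inversions — for each element, later elements that are smaller:
17: 8, 6, 3, 15, 9, 13 → 6
8: 6, 3 → 2
22: 6, 19, 3, 15, 18, 9, 13 → 7
6: 3 → 1
19: 3, 15, 18, 9, 13 → 5
3: none → 0
15: 9, 13 → 2
18: 9, 13 → 2
9: none → 0
13: none → 0
Total inversions: 6 + 2 + 7 + 1 + 5 + 0 + 2 + 2 + 0 + 0 = 25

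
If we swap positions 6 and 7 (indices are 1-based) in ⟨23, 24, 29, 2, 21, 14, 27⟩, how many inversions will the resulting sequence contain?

Positions 6 and 7 hold 14 and 27; after swapping, the array is [23, 24, 29, 2, 21, 27, 14].
For each element, count later entries that are smaller:
23 → 2, 21, 14 → 3
24 → 2, 21, 14 → 3
29 → 2, 21, 27, 14 → 4
2 → none → 0
21 → 14 → 1
27 → 14 → 1
14 → none → 0
Sum: 3 + 3 + 4 + 0 + 1 + 1 + 0 = 12

12 inversions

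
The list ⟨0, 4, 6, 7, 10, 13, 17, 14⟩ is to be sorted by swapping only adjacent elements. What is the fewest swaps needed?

Swaps: 1

The minimum number of adjacent swaps to sort an array equals its inversion count, since every such swap removes exactly one inversion.
Count inversions — for each element, later elements that are smaller:
0: none → 0
4: none → 0
6: none → 0
7: none → 0
10: none → 0
13: none → 0
17: 14 → 1
14: none → 0
Total inversions: 0 + 0 + 0 + 0 + 0 + 0 + 1 + 0 = 1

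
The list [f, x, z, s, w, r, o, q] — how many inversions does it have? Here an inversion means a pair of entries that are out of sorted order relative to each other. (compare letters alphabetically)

18 out-of-order pairs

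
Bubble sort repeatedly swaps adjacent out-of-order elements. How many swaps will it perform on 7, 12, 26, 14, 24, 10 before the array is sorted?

The minimum number of adjacent swaps to sort an array equals its inversion count, since every such swap removes exactly one inversion.
Count inversions — for each element, later elements that are smaller:
7: none → 0
12: 10 → 1
26: 14, 24, 10 → 3
14: 10 → 1
24: 10 → 1
10: none → 0
Total inversions: 0 + 1 + 3 + 1 + 1 + 0 = 6

6 adjacent swaps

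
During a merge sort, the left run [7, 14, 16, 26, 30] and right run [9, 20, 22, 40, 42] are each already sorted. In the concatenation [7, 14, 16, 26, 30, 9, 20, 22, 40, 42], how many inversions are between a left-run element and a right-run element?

For each element r of the right run, count left-run elements greater than r:
r = 9: 14, 16, 26, 30 → 4
r = 20: 26, 30 → 2
r = 22: 26, 30 → 2
r = 40: none → 0
r = 42: none → 0
Cross-inversions: 4 + 2 + 2 + 0 + 0 = 8

8 cross-inversions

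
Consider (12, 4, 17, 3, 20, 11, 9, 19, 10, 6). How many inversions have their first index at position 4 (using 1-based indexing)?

0

The element at index 4 is 3.
Elements after it: 20, 11, 9, 19, 10, 6
None of them are smaller than 3.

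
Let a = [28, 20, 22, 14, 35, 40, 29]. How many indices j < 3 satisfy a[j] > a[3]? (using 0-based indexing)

3 such elements

The element at index 3 is 14.
Elements before it: 28, 20, 22
Those larger than 14: 28, 20, 22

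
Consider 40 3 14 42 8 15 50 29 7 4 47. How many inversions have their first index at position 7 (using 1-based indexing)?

4

The element at index 7 is 50.
Elements after it: 29, 7, 4, 47
Those smaller than 50: 29, 7, 4, 47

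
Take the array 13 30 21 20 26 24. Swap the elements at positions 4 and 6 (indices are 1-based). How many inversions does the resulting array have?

Positions 4 and 6 hold 20 and 24; after swapping, the array is [13, 30, 21, 24, 26, 20].
Element-by-element contributions:
13: 0
30: 4
21: 1
24: 1
26: 1
20: 0
Sum: 0 + 4 + 1 + 1 + 1 + 0 = 7

7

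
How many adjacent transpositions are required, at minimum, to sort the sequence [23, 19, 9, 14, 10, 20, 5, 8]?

Minimum adjacent swaps = number of inversions (each swap of adjacent out-of-order elements removes one inversion and no swap can remove more).
Count inversions — for each element, later elements that are smaller:
23: 19, 9, 14, 10, 20, 5, 8 → 7
19: 9, 14, 10, 5, 8 → 5
9: 5, 8 → 2
14: 10, 5, 8 → 3
10: 5, 8 → 2
20: 5, 8 → 2
5: none → 0
8: none → 0
Total inversions: 7 + 5 + 2 + 3 + 2 + 2 + 0 + 0 = 21

There are 21 adjacent swaps.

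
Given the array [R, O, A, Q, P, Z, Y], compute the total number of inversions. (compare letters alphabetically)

7 out-of-order pairs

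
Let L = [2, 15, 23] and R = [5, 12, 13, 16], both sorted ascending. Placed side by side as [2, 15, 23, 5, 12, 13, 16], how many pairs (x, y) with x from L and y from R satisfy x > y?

7

Count, for every r in R, how many entries of L exceed r:
r = 5: 15, 23 → 2
r = 12: 15, 23 → 2
r = 13: 15, 23 → 2
r = 16: 23 → 1
Cross-inversions: 2 + 2 + 2 + 1 = 7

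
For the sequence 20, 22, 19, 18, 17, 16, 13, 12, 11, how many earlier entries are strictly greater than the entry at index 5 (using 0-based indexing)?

The element at index 5 is 16.
Elements before it: 20, 22, 19, 18, 17
Those larger than 16: 20, 22, 19, 18, 17

5 such elements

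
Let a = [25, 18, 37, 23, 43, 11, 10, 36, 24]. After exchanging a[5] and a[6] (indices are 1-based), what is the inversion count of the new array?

Positions 5 and 6 hold 43 and 11; after swapping, the array is [25, 18, 37, 23, 11, 43, 10, 36, 24].
For each element, count later entries that are smaller:
25: 5
18: 2
37: 5
23: 2
11: 1
43: 3
10: 0
36: 1
24: 0
Sum: 5 + 2 + 5 + 2 + 1 + 3 + 0 + 1 + 0 = 19

19 inversions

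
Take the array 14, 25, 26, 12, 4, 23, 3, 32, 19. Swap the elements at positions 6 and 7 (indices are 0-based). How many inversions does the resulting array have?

20

Positions 6 and 7 hold 3 and 32; after swapping, the array is [14, 25, 26, 12, 4, 23, 32, 3, 19].
For each element, count later entries that are smaller:
14: 3
25: 5
26: 5
12: 2
4: 1
23: 2
32: 2
3: 0
19: 0
Sum: 3 + 5 + 5 + 2 + 1 + 2 + 2 + 0 + 0 = 20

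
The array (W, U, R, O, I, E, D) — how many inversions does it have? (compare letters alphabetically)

Count, for each position, how many later elements it exceeds:
W: 6
U: 5
R: 4
O: 3
I: 2
E: 1
D: 0
Sum: 6 + 5 + 4 + 3 + 2 + 1 + 0 = 21

21 inversions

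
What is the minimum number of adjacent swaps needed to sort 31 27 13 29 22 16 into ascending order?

Minimum adjacent swaps = number of inversions (each swap of adjacent out-of-order elements removes one inversion and no swap can remove more).
Count inversions — for each element, later elements that are smaller:
31: 27, 13, 29, 22, 16 → 5
27: 13, 22, 16 → 3
13: none → 0
29: 22, 16 → 2
22: 16 → 1
16: none → 0
Total inversions: 5 + 3 + 0 + 2 + 1 + 0 = 11

11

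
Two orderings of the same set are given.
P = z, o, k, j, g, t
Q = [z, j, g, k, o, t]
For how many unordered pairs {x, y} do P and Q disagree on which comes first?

Assign each item its position (1..6) in the first ordering, then rewrite the second ordering as that position sequence:
positions: z→1, o→2, k→3, j→4, g→5, t→6
second ordering as positions: [1, 4, 5, 3, 2, 6]
Discordant pairs = inversions in this position sequence.
1: 0
4: 3, 2 → 2
5: 3, 2 → 2
3: 2 → 1
2: 0
6: 0
Total: 0 + 2 + 2 + 1 + 0 + 0 = 5

There are 5 disagreeing pairs.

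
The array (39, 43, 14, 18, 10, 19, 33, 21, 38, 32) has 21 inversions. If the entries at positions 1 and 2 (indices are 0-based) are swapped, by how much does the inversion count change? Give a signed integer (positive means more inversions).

Positions 1 and 2 hold 43 and 14; after swapping, the array is [39, 14, 43, 18, 10, 19, 33, 21, 38, 32].
Sweep left to right; for each value list the smaller values that follow it:
39 → 14, 18, 10, 19, 33, 21, 38, 32 → 8
14 → 10 → 1
43 → 18, 10, 19, 33, 21, 38, 32 → 7
18 → 10 → 1
10 → none → 0
19 → none → 0
33 → 21, 32 → 2
21 → none → 0
38 → 32 → 1
32 → none → 0
Sum: 8 + 1 + 7 + 1 + 0 + 0 + 2 + 0 + 1 + 0 = 20
Change: 20 − 21 = -1

-1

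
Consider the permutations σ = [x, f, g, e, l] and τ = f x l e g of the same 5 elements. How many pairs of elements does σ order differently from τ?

4 discordant pairs

Assign each item its position (1..5) in the first ordering, then rewrite the second ordering as that position sequence:
positions: x→1, f→2, g→3, e→4, l→5
second ordering as positions: [2, 1, 5, 4, 3]
Discordant pairs = inversions in this position sequence.
2: 1 → 1
1: 0
5: 4, 3 → 2
4: 3 → 1
3: 0
Total: 1 + 0 + 2 + 1 + 0 = 4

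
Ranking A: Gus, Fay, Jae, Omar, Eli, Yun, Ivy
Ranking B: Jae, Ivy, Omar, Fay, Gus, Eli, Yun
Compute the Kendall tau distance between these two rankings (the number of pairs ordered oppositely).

Assign each item its position (1..7) in the first ordering, then rewrite the second ordering as that position sequence:
positions: Gus→1, Fay→2, Jae→3, Omar→4, Eli→5, Yun→6, Ivy→7
second ordering as positions: [3, 7, 4, 2, 1, 5, 6]
Discordant pairs = inversions in this position sequence.
3: 2, 1 → 2
7: 4, 2, 1, 5, 6 → 5
4: 2, 1 → 2
2: 1 → 1
1: 0
5: 0
6: 0
Total: 2 + 5 + 2 + 1 + 0 + 0 + 0 = 10

There are 10 discordant pairs.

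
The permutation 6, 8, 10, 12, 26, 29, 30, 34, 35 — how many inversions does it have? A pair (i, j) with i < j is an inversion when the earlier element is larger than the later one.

Count, for each position, how many later elements it exceeds:
6 → none → 0
8 → none → 0
10 → none → 0
12 → none → 0
26 → none → 0
29 → none → 0
30 → none → 0
34 → none → 0
35 → none → 0
Sum: 0 + 0 + 0 + 0 + 0 + 0 + 0 + 0 + 0 = 0

0 inversions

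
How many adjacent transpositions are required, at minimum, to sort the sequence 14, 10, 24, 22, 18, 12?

Minimum adjacent swaps = number of inversions (each swap of adjacent out-of-order elements removes one inversion and no swap can remove more).
Count inversions — for each element, later elements that are smaller:
14: 10, 12 → 2
10: none → 0
24: 22, 18, 12 → 3
22: 18, 12 → 2
18: 12 → 1
12: none → 0
Total inversions: 2 + 0 + 3 + 2 + 1 + 0 = 8

Swaps: 8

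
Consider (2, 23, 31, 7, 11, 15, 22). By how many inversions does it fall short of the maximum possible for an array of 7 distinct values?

Maximum inversions for 7 distinct elements is C(7, 2) = 7·6/2 = 21.
Current inversions — for each element, count later smaller elements:
2: 0
23: 4
31: 4
7: 0
11: 0
15: 0
22: 0
Current total: 0 + 4 + 4 + 0 + 0 + 0 + 0 = 8
Shortfall: 21 − 8 = 13

13 inversions short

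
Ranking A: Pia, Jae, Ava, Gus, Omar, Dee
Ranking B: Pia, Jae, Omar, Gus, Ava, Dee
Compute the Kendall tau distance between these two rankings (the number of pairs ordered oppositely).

3 discordant pairs

Assign each item its position (1..6) in the first ordering, then rewrite the second ordering as that position sequence:
positions: Pia→1, Jae→2, Ava→3, Gus→4, Omar→5, Dee→6
second ordering as positions: [1, 2, 5, 4, 3, 6]
Discordant pairs = inversions in this position sequence.
1: 0
2: 0
5: 4, 3 → 2
4: 3 → 1
3: 0
6: 0
Total: 0 + 0 + 2 + 1 + 0 + 0 = 3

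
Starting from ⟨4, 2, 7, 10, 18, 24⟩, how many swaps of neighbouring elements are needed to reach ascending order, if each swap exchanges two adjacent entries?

1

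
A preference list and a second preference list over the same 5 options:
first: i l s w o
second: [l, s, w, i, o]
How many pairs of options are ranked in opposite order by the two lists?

3 pairs

Assign each item its position (1..5) in the first ordering, then rewrite the second ordering as that position sequence:
positions: i→1, l→2, s→3, w→4, o→5
second ordering as positions: [2, 3, 4, 1, 5]
Discordant pairs = inversions in this position sequence.
2: 1 → 1
3: 1 → 1
4: 1 → 1
1: 0
5: 0
Total: 1 + 1 + 1 + 0 + 0 = 3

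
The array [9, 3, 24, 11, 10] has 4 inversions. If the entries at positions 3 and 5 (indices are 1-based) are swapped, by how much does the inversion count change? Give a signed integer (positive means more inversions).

-3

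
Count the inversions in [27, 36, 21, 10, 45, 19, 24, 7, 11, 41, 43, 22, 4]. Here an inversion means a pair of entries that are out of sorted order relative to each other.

45

Element-by-element contributions:
27: 8
36: 8
21: 5
10: 2
45: 8
19: 3
24: 4
7: 1
11: 1
41: 2
43: 2
22: 1
4: 0
Sum: 8 + 8 + 5 + 2 + 8 + 3 + 4 + 1 + 1 + 2 + 2 + 1 + 0 = 45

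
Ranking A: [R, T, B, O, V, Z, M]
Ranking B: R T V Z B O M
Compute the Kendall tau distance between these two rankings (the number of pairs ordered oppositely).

4

Assign each item its position (1..7) in the first ordering, then rewrite the second ordering as that position sequence:
positions: R→1, T→2, B→3, O→4, V→5, Z→6, M→7
second ordering as positions: [1, 2, 5, 6, 3, 4, 7]
Discordant pairs = inversions in this position sequence.
1: 0
2: 0
5: 3, 4 → 2
6: 3, 4 → 2
3: 0
4: 0
7: 0
Total: 0 + 0 + 2 + 2 + 0 + 0 + 0 = 4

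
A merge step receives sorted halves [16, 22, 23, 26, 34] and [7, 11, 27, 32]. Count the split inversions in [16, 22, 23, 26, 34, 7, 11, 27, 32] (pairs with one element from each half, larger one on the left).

Cross-inversions: 12

Take each right-half value and tally the left-half values above it:
r = 7: 16, 22, 23, 26, 34 → 5
r = 11: 16, 22, 23, 26, 34 → 5
r = 27: 34 → 1
r = 32: 34 → 1
Cross-inversions: 5 + 5 + 1 + 1 = 12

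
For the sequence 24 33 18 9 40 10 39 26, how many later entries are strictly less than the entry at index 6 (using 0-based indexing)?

1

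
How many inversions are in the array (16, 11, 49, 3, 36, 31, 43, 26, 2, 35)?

23

Sweep left to right; for each value list the smaller values that follow it:
16 → 11, 3, 2 → 3
11 → 3, 2 → 2
49 → 3, 36, 31, 43, 26, 2, 35 → 7
3 → 2 → 1
36 → 31, 26, 2, 35 → 4
31 → 26, 2 → 2
43 → 26, 2, 35 → 3
26 → 2 → 1
2 → none → 0
35 → none → 0
Sum: 3 + 2 + 7 + 1 + 4 + 2 + 3 + 1 + 0 + 0 = 23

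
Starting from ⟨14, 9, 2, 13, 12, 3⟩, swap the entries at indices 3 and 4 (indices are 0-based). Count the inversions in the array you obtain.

Positions 3 and 4 hold 13 and 12; after swapping, the array is [14, 9, 2, 12, 13, 3].
Sweep left to right; for each value list the smaller values that follow it:
14 → 9, 2, 12, 13, 3 → 5
9 → 2, 3 → 2
2 → none → 0
12 → 3 → 1
13 → 3 → 1
3 → none → 0
Sum: 5 + 2 + 0 + 1 + 1 + 0 = 9

9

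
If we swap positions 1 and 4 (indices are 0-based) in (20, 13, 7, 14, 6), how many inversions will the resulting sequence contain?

Positions 1 and 4 hold 13 and 6; after swapping, the array is [20, 6, 7, 14, 13].
Sweep left to right; for each value list the smaller values that follow it:
20 → 6, 7, 14, 13 → 4
6 → none → 0
7 → none → 0
14 → 13 → 1
13 → none → 0
Sum: 4 + 0 + 0 + 1 + 0 = 5

There are 5 inversions.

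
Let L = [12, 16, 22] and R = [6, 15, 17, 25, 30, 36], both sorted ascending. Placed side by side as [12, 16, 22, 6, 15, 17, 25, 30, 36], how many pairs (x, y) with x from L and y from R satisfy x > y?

6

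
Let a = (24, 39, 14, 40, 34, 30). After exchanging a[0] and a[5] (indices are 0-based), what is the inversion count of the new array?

8

Positions 0 and 5 hold 24 and 30; after swapping, the array is [30, 39, 14, 40, 34, 24].
For each element, count later entries that are smaller:
30: 2
39: 3
14: 0
40: 2
34: 1
24: 0
Sum: 2 + 3 + 0 + 2 + 1 + 0 = 8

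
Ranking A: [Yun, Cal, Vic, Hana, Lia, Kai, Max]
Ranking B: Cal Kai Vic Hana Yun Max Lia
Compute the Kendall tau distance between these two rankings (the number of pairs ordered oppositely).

8 discordant pairs

Assign each item its position (1..7) in the first ordering, then rewrite the second ordering as that position sequence:
positions: Yun→1, Cal→2, Vic→3, Hana→4, Lia→5, Kai→6, Max→7
second ordering as positions: [2, 6, 3, 4, 1, 7, 5]
Discordant pairs = inversions in this position sequence.
2: 1 → 1
6: 3, 4, 1, 5 → 4
3: 1 → 1
4: 1 → 1
1: 0
7: 5 → 1
5: 0
Total: 1 + 4 + 1 + 1 + 0 + 1 + 0 = 8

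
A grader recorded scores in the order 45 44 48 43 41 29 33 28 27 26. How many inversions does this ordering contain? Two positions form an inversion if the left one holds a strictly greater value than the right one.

Element-by-element contributions:
45 → 44, 43, 41, 29, 33, 28, 27, 26 → 8
44 → 43, 41, 29, 33, 28, 27, 26 → 7
48 → 43, 41, 29, 33, 28, 27, 26 → 7
43 → 41, 29, 33, 28, 27, 26 → 6
41 → 29, 33, 28, 27, 26 → 5
29 → 28, 27, 26 → 3
33 → 28, 27, 26 → 3
28 → 27, 26 → 2
27 → 26 → 1
26 → none → 0
Sum: 8 + 7 + 7 + 6 + 5 + 3 + 3 + 2 + 1 + 0 = 42

42 inversions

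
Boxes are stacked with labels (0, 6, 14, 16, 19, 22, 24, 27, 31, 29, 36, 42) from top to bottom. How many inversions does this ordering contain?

There is 1 inversion.

Count, for each position, how many later elements it exceeds:
0 → none → 0
6 → none → 0
14 → none → 0
16 → none → 0
19 → none → 0
22 → none → 0
24 → none → 0
27 → none → 0
31 → 29 → 1
29 → none → 0
36 → none → 0
42 → none → 0
Sum: 0 + 0 + 0 + 0 + 0 + 0 + 0 + 0 + 1 + 0 + 0 + 0 = 1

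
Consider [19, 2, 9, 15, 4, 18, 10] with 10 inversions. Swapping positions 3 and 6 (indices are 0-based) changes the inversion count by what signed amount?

Positions 3 and 6 hold 15 and 10; after swapping, the array is [19, 2, 9, 10, 4, 18, 15].
Element-by-element contributions:
19 → 2, 9, 10, 4, 18, 15 → 6
2 → none → 0
9 → 4 → 1
10 → 4 → 1
4 → none → 0
18 → 15 → 1
15 → none → 0
Sum: 6 + 0 + 1 + 1 + 0 + 1 + 0 = 9
Change: 9 − 10 = -1

-1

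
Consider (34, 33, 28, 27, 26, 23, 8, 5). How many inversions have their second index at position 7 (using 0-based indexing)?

7 such elements

The element at index 7 is 5.
Elements before it: 34, 33, 28, 27, 26, 23, 8
Those larger than 5: 34, 33, 28, 27, 26, 23, 8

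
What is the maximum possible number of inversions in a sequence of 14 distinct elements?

The maximum occurs when the array is in strictly decreasing order: every one of the C(14, 2) pairs is inverted.
C(14, 2) = 14·13/2 = 91

Inversions: 91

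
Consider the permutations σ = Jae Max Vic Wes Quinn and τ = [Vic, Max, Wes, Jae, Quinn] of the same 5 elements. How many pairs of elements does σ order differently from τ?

Assign each item its position (1..5) in the first ordering, then rewrite the second ordering as that position sequence:
positions: Jae→1, Max→2, Vic→3, Wes→4, Quinn→5
second ordering as positions: [3, 2, 4, 1, 5]
Discordant pairs = inversions in this position sequence.
3: 2, 1 → 2
2: 1 → 1
4: 1 → 1
1: 0
5: 0
Total: 2 + 1 + 1 + 0 + 0 = 4

4 discordant pairs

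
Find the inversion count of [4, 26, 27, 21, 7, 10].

Listing every pair i<j with a[i]>a[j] (using 0-based positions):
(1,3): 26 > 21
(1,4): 26 > 7
(1,5): 26 > 10
(2,3): 27 > 21
(2,4): 27 > 7
(2,5): 27 > 10
(3,4): 21 > 7
(3,5): 21 > 10
That's 8 pairs.

8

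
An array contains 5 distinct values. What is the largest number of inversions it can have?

10 inversions

The maximum occurs when the array is in strictly decreasing order: every one of the C(5, 2) pairs is inverted.
C(5, 2) = 5·4/2 = 10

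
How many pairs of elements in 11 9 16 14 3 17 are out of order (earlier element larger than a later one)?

For each element, count later entries that are smaller:
11: 2
9: 1
16: 2
14: 1
3: 0
17: 0
Sum: 2 + 1 + 2 + 1 + 0 + 0 = 6

6 inversions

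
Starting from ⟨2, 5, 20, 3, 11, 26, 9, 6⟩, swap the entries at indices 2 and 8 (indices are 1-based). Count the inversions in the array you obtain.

There are 11 inversions.

Positions 2 and 8 hold 5 and 6; after swapping, the array is [2, 6, 20, 3, 11, 26, 9, 5].
Element-by-element contributions:
2: 0
6: 2
20: 4
3: 0
11: 2
26: 2
9: 1
5: 0
Sum: 0 + 2 + 4 + 0 + 2 + 2 + 1 + 0 = 11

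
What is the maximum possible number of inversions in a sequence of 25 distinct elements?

The maximum occurs when the array is in strictly decreasing order: every one of the C(25, 2) pairs is inverted.
C(25, 2) = 25·24/2 = 300

300 inversions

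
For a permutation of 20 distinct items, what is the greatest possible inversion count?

190

The maximum occurs when the array is in strictly decreasing order: every one of the C(20, 2) pairs is inverted.
C(20, 2) = 20·19/2 = 190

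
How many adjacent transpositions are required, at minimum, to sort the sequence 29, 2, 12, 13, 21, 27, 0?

11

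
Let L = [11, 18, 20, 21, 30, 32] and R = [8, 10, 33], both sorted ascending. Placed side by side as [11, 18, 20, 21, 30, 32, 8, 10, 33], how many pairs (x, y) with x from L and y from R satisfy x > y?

12

For each element r of the right run, count left-run elements greater than r:
r = 8: 11, 18, 20, 21, 30, 32 → 6
r = 10: 11, 18, 20, 21, 30, 32 → 6
r = 33: none → 0
Cross-inversions: 6 + 6 + 0 = 12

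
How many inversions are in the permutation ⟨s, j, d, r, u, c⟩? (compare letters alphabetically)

For each element, count later entries that are smaller:
s: 4
j: 2
d: 1
r: 1
u: 1
c: 0
Sum: 4 + 2 + 1 + 1 + 1 + 0 = 9

Inversions: 9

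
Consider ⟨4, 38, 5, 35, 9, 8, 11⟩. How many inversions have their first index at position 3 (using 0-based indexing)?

3 such elements

The element at index 3 is 35.
Elements after it: 9, 8, 11
Those smaller than 35: 9, 8, 11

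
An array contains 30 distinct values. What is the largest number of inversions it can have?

435

A reversed (strictly descending) arrangement makes every pair an inversion, giving C(30, 2) inversions.
C(30, 2) = 30·29/2 = 435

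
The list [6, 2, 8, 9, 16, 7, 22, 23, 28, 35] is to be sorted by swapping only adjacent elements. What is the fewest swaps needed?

The minimum number of adjacent swaps to sort an array equals its inversion count, since every such swap removes exactly one inversion.
Count inversions — for each element, later elements that are smaller:
6: 2 → 1
2: none → 0
8: 7 → 1
9: 7 → 1
16: 7 → 1
7: none → 0
22: none → 0
23: none → 0
28: none → 0
35: none → 0
Total inversions: 1 + 0 + 1 + 1 + 1 + 0 + 0 + 0 + 0 + 0 = 4

4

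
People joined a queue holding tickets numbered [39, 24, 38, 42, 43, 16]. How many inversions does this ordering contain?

For each element, count later entries that are smaller:
39: 3
24: 1
38: 1
42: 1
43: 1
16: 0
Sum: 3 + 1 + 1 + 1 + 1 + 0 = 7

7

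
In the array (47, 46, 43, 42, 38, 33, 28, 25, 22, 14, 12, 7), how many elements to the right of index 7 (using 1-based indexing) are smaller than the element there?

The element at index 7 is 28.
Elements after it: 25, 22, 14, 12, 7
Those smaller than 28: 25, 22, 14, 12, 7

5 such elements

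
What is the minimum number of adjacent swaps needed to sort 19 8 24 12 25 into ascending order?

Each adjacent swap fixes exactly one inversion, so the minimum swap count equals the number of inversions.
Count inversions — for each element, later elements that are smaller:
19: 8, 12 → 2
8: none → 0
24: 12 → 1
12: none → 0
25: none → 0
Total inversions: 2 + 0 + 1 + 0 + 0 = 3

3 swaps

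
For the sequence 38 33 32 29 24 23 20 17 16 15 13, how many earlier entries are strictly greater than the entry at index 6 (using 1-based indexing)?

5

The element at index 6 is 23.
Elements before it: 38, 33, 32, 29, 24
Those larger than 23: 38, 33, 32, 29, 24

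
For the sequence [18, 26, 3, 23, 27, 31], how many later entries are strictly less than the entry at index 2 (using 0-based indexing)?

0 such elements

The element at index 2 is 3.
Elements after it: 23, 27, 31
None of them are smaller than 3.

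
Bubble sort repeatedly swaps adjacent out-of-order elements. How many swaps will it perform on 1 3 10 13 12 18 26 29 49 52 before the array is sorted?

The minimum number of adjacent swaps to sort an array equals its inversion count, since every such swap removes exactly one inversion.
Count inversions — for each element, later elements that are smaller:
1: none → 0
3: none → 0
10: none → 0
13: 12 → 1
12: none → 0
18: none → 0
26: none → 0
29: none → 0
49: none → 0
52: none → 0
Total inversions: 0 + 0 + 0 + 1 + 0 + 0 + 0 + 0 + 0 + 0 = 1

1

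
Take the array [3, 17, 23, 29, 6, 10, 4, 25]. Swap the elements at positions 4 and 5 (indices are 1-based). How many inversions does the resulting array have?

Positions 4 and 5 hold 29 and 6; after swapping, the array is [3, 17, 23, 6, 29, 10, 4, 25].
Sweep left to right; for each value list the smaller values that follow it:
3 → none → 0
17 → 6, 10, 4 → 3
23 → 6, 10, 4 → 3
6 → 4 → 1
29 → 10, 4, 25 → 3
10 → 4 → 1
4 → none → 0
25 → none → 0
Sum: 0 + 3 + 3 + 1 + 3 + 1 + 0 + 0 = 11

11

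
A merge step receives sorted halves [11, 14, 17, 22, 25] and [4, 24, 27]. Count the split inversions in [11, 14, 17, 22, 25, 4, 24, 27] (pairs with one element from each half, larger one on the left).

For each element r of the right run, count left-run elements greater than r:
r = 4: 11, 14, 17, 22, 25 → 5
r = 24: 25 → 1
r = 27: none → 0
Cross-inversions: 5 + 1 + 0 = 6

6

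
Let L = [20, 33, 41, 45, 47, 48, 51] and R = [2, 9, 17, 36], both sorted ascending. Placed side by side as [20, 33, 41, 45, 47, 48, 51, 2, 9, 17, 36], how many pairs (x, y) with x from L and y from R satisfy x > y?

26 split inversions

Count, for every r in R, how many entries of L exceed r:
r = 2: 20, 33, 41, 45, 47, 48, 51 → 7
r = 9: 20, 33, 41, 45, 47, 48, 51 → 7
r = 17: 20, 33, 41, 45, 47, 48, 51 → 7
r = 36: 41, 45, 47, 48, 51 → 5
Cross-inversions: 7 + 7 + 7 + 5 = 26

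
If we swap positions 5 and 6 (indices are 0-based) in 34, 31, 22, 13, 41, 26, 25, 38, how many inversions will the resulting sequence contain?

Positions 5 and 6 hold 26 and 25; after swapping, the array is [34, 31, 22, 13, 41, 25, 26, 38].
Element-by-element contributions:
34 → 31, 22, 13, 25, 26 → 5
31 → 22, 13, 25, 26 → 4
22 → 13 → 1
13 → none → 0
41 → 25, 26, 38 → 3
25 → none → 0
26 → none → 0
38 → none → 0
Sum: 5 + 4 + 1 + 0 + 3 + 0 + 0 + 0 = 13

13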